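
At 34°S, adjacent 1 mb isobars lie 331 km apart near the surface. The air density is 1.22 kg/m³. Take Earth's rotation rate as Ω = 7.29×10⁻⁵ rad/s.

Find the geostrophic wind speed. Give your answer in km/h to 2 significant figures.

Coriolis parameter at 34°S:
f = 2Ω sin φ = 2 × 7.29×10⁻⁵ × sin 34° = 8.15×10⁻⁵ s⁻¹
Pressure gradient: |∂P/∂n| = 100 Pa / 331000 m = 3.02×10⁻⁴ Pa/m
Geostrophic balance (pressure-gradient force = Coriolis force):
V_g = (1/(fρ)) |∂P/∂n| = 3.02×10⁻⁴ / (8.15×10⁻⁵ × 1.22) = 3.04 m/s
Converting: 3.04 m/s × 3.6 = 11 km/h

11 km/h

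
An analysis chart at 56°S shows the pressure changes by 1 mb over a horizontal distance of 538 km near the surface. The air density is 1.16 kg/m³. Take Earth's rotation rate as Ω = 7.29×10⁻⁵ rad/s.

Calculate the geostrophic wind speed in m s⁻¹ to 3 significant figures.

1.33 m s⁻¹

Coriolis parameter at 56°S:
f = 2Ω sin φ = 2 × 7.29×10⁻⁵ × sin 56° = 1.21×10⁻⁴ s⁻¹
Pressure gradient: |∂P/∂n| = 100 Pa / 538000 m = 1.86×10⁻⁴ Pa/m
Geostrophic balance (pressure-gradient force = Coriolis force):
V_g = (1/(fρ)) |∂P/∂n| = 1.86×10⁻⁴ / (1.21×10⁻⁴ × 1.16) = 1.33 m/s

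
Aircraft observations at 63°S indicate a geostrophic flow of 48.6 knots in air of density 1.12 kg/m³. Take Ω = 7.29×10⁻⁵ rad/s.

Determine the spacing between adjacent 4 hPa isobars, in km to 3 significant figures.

110 km

Coriolis parameter at 63°S:
f = 2Ω sin φ = 2 × 7.29×10⁻⁵ × sin 63° = 1.30×10⁻⁴ s⁻¹
Wind speed in SI: 48.6 knots = 25.0 m/s
Geostrophic balance rearranged: |∂P/∂n| = f ρ V_g
|∂P/∂n| = 1.30×10⁻⁴ × 1.12 × 25.0 = 3.64×10⁻³ Pa/m
Isobar spacing: Δn = ΔP/|∂P/∂n| = 400 Pa / 3.64×10⁻³ Pa/m = 109959 m ≈ 110 km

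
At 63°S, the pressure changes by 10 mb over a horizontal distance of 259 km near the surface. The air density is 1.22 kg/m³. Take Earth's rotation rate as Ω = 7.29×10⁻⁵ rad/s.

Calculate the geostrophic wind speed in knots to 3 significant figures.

47.4 knots

Coriolis parameter at 63°S:
f = 2Ω sin φ = 2 × 7.29×10⁻⁵ × sin 63° = 1.30×10⁻⁴ s⁻¹
Pressure gradient: |∂P/∂n| = 1000 Pa / 259000 m = 3.86×10⁻³ Pa/m
Geostrophic balance (pressure-gradient force = Coriolis force):
V_g = (1/(fρ)) |∂P/∂n| = 3.86×10⁻³ / (1.30×10⁻⁴ × 1.22) = 24.4 m/s
Converting: 24.4 m/s × 1.944 = 47.4 knots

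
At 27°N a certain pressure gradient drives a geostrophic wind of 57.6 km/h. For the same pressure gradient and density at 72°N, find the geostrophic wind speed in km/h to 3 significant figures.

With the same pressure gradient and density, V_g ∝ 1/f ∝ 1/sin φ.
V₂ = V₁ · sin φ₁ / sin φ₂ = 57.6 × sin 27° / sin 72°
V₂ = 57.6 × 0.4540/0.9511 = 27.5 km/h

27.5 km/h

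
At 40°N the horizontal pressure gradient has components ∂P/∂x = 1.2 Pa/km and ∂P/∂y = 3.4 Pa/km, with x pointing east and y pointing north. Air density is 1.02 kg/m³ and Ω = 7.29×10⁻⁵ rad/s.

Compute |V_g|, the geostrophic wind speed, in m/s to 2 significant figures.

Coriolis parameter at 40°N:
f = 2Ω sin φ = 2 × 7.29×10⁻⁵ × sin 40° = 9.37×10⁻⁵ s⁻¹
Component geostrophic relations (x east, y north):
u_g = −(1/(fρ)) ∂P/∂y,  v_g = (1/(fρ)) ∂P/∂x
u_g = −(3.4×10⁻³)/(9.37×10⁻⁵ × 1.02) = −35.6 m/s;  v_g = (1.2×10⁻³)/(9.37×10⁻⁵ × 1.02) = 12.6 m/s
|V_g| = √(u_g² + v_g²) = 37.7 m/s

38 m/s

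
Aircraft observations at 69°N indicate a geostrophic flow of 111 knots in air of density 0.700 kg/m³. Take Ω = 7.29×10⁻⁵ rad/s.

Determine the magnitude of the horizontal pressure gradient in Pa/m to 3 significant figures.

Coriolis parameter at 69°N:
f = 2Ω sin φ = 2 × 7.29×10⁻⁵ × sin 69° = 1.36×10⁻⁴ s⁻¹
Wind speed in SI: 111 knots = 57.1 m/s
Geostrophic balance rearranged: |∂P/∂n| = f ρ V_g
|∂P/∂n| = 1.36×10⁻⁴ × 0.700 × 57.1 = 5.44×10⁻³ Pa/m

5.44×10⁻³ Pa/m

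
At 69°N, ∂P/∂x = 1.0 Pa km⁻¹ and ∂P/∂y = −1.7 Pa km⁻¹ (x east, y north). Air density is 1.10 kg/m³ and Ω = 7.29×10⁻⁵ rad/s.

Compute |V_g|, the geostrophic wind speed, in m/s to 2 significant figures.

Coriolis parameter at 69°N:
f = 2Ω sin φ = 2 × 7.29×10⁻⁵ × sin 69° = 1.36×10⁻⁴ s⁻¹
Component geostrophic relations (x east, y north):
u_g = −(1/(fρ)) ∂P/∂y,  v_g = (1/(fρ)) ∂P/∂x
u_g = −(−1.7×10⁻³)/(1.36×10⁻⁴ × 1.10) = 11.4 m/s;  v_g = (1.0×10⁻³)/(1.36×10⁻⁴ × 1.10) = 6.68 m/s
|V_g| = √(u_g² + v_g²) = 13.2 m/s

13 m/s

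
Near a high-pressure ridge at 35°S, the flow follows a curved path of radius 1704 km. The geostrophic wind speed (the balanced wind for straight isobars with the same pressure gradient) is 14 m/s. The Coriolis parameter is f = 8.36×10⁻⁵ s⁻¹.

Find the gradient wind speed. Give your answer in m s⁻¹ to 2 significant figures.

Around a high, pressure-gradient force acts outward with centrifugal, so Coriolis balances both:
fV = (1/ρ)|∂P/∂n| + V²/R  →  V² − fR·V + fR·V_g = 0
With fR = 8.36×10⁻⁵ × 1704×10³ m = 142 m/s:
V = [fR − √((fR)² − 4 fR V_g)]/2 = [142 − √(142² − 4×142×14)]/2 = 15.7 m/s
Supergeostrophic (V > V_g = 14 m/s), as expected around a high.

16 m s⁻¹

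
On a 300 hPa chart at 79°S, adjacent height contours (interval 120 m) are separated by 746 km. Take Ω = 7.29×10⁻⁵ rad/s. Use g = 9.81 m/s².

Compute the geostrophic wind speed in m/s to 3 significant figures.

Coriolis parameter at 79°S:
f = 2Ω sin φ = 2 × 7.29×10⁻⁵ × sin 79° = 1.43×10⁻⁴ s⁻¹
Height gradient: |∂Z/∂n| = 120 m / 746000 m = 1.61×10⁻⁴
On a pressure surface, geostrophic balance gives V_g = (g/f)|∂Z/∂n|:
V_g = 9.81 × 1.61×10⁻⁴ / 1.43×10⁻⁴ = 11.0 m/s

11.0 m/s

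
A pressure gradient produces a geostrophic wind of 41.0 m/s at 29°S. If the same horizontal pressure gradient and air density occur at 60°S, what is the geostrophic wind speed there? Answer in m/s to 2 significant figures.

With the same pressure gradient and density, V_g ∝ 1/f ∝ 1/sin φ.
V₂ = V₁ · sin φ₁ / sin φ₂ = 41.0 × sin 29° / sin 60°
V₂ = 41.0 × 0.4848/0.8660 = 23 m/s

23 m/s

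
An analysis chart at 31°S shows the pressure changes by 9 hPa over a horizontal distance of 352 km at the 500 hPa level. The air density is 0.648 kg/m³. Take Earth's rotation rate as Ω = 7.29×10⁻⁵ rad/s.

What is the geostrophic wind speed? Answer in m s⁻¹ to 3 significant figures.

Coriolis parameter at 31°S:
f = 2Ω sin φ = 2 × 7.29×10⁻⁵ × sin 31° = 7.51×10⁻⁵ s⁻¹
Pressure gradient: |∂P/∂n| = 900 Pa / 352000 m = 2.56×10⁻³ Pa/m
Geostrophic balance (pressure-gradient force = Coriolis force):
V_g = (1/(fρ)) |∂P/∂n| = 2.56×10⁻³ / (7.51×10⁻⁵ × 0.648) = 52.5 m/s

52.5 m s⁻¹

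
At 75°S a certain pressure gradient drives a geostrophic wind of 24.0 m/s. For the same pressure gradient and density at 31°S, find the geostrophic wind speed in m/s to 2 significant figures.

45 m/s

With the same pressure gradient and density, V_g ∝ 1/f ∝ 1/sin φ.
V₂ = V₁ · sin φ₁ / sin φ₂ = 24.0 × sin 75° / sin 31°
V₂ = 24.0 × 0.9659/0.5150 = 45 m/s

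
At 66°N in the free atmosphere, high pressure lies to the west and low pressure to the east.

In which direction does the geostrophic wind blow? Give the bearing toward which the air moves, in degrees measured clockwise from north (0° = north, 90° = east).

The pressure-gradient force points toward the east (bearing 090°).
Geostrophic balance: in the Northern Hemisphere the Coriolis force deflects motion to the right, so the geostrophic wind blows 90° to the right of the pressure-gradient force (low pressure on the left).
Rotating 090° by 90° clockwise gives 180° — the wind blows toward the south.

180°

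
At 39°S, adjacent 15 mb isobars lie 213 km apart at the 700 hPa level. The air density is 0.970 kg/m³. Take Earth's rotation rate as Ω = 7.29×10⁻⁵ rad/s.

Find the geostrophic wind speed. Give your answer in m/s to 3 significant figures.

Coriolis parameter at 39°S:
f = 2Ω sin φ = 2 × 7.29×10⁻⁵ × sin 39° = 9.18×10⁻⁵ s⁻¹
Pressure gradient: |∂P/∂n| = 1500 Pa / 213000 m = 7.04×10⁻³ Pa/m
Geostrophic balance (pressure-gradient force = Coriolis force):
V_g = (1/(fρ)) |∂P/∂n| = 7.04×10⁻³ / (9.18×10⁻⁵ × 0.970) = 79.1 m/s

79.1 m/s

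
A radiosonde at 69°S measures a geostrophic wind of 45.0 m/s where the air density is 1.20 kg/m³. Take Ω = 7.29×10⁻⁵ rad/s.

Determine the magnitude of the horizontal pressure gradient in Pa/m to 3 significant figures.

7.35×10⁻³ Pa/m

Coriolis parameter at 69°S:
f = 2Ω sin φ = 2 × 7.29×10⁻⁵ × sin 69° = 1.36×10⁻⁴ s⁻¹
Geostrophic balance rearranged: |∂P/∂n| = f ρ V_g
|∂P/∂n| = 1.36×10⁻⁴ × 1.20 × 45.0 = 7.35×10⁻³ Pa/m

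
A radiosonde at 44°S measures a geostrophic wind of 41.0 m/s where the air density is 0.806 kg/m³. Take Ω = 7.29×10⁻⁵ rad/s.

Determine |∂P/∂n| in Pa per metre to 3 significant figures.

3.35×10⁻³ Pa/m

Coriolis parameter at 44°S:
f = 2Ω sin φ = 2 × 7.29×10⁻⁵ × sin 44° = 1.01×10⁻⁴ s⁻¹
Geostrophic balance rearranged: |∂P/∂n| = f ρ V_g
|∂P/∂n| = 1.01×10⁻⁴ × 0.806 × 41.0 = 3.35×10⁻³ Pa/m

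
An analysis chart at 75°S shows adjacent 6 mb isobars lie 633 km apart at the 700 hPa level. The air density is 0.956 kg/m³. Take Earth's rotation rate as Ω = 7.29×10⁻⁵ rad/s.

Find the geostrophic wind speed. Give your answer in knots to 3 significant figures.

Coriolis parameter at 75°S:
f = 2Ω sin φ = 2 × 7.29×10⁻⁵ × sin 75° = 1.41×10⁻⁴ s⁻¹
Pressure gradient: |∂P/∂n| = 600 Pa / 633000 m = 9.48×10⁻⁴ Pa/m
Geostrophic balance (pressure-gradient force = Coriolis force):
V_g = (1/(fρ)) |∂P/∂n| = 9.48×10⁻⁴ / (1.41×10⁻⁴ × 0.956) = 7.04 m/s
Converting: 7.04 m/s × 1.944 = 13.7 knots

13.7 knots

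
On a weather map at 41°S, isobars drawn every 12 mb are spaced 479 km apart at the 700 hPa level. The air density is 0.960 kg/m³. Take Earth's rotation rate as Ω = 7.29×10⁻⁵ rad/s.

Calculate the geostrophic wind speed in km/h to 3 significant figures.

Coriolis parameter at 41°S:
f = 2Ω sin φ = 2 × 7.29×10⁻⁵ × sin 41° = 9.57×10⁻⁵ s⁻¹
Pressure gradient: |∂P/∂n| = 1200 Pa / 479000 m = 2.51×10⁻³ Pa/m
Geostrophic balance (pressure-gradient force = Coriolis force):
V_g = (1/(fρ)) |∂P/∂n| = 2.51×10⁻³ / (9.57×10⁻⁵ × 0.960) = 27.3 m/s
Converting: 27.3 m/s × 3.6 = 98.2 km/h

98.2 km/h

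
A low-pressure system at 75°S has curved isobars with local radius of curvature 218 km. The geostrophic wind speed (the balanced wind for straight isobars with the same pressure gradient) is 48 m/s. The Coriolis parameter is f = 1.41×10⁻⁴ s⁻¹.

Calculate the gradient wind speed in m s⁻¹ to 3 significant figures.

26.0 m s⁻¹

Around a low, centrifugal force acts outward with Coriolis, so pressure-gradient force balances both:
(1/ρ)|∂P/∂n| = fV + V²/R  →  V² + fR·V − fR·V_g = 0
With fR = 1.41×10⁻⁴ × 218×10³ m = 30.7 m/s:
V = [−fR + √((fR)² + 4 fR V_g)]/2 = [−30.7 + √(30.7² + 4×30.7×48)]/2 = 26 m/s
Subgeostrophic (V < V_g = 48 m/s), as expected around a low.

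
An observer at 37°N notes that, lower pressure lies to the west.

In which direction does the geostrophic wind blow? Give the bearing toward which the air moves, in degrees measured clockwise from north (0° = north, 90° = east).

The pressure-gradient force points toward the west (bearing 270°).
Geostrophic balance: in the Northern Hemisphere the Coriolis force deflects motion to the right, so the geostrophic wind blows 90° to the right of the pressure-gradient force (low pressure on the left).
Rotating 270° by 90° clockwise gives 000° — the wind blows toward the north.

000°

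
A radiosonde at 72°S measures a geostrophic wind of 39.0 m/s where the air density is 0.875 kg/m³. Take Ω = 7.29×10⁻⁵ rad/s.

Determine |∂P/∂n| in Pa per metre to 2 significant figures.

Coriolis parameter at 72°S:
f = 2Ω sin φ = 2 × 7.29×10⁻⁵ × sin 72° = 1.39×10⁻⁴ s⁻¹
Geostrophic balance rearranged: |∂P/∂n| = f ρ V_g
|∂P/∂n| = 1.39×10⁻⁴ × 0.875 × 39.0 = 4.73×10⁻³ Pa/m

4.7×10⁻³ Pa/m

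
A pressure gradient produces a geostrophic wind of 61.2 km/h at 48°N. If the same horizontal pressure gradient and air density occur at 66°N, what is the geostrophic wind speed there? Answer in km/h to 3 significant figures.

49.8 km/h

With the same pressure gradient and density, V_g ∝ 1/f ∝ 1/sin φ.
V₂ = V₁ · sin φ₁ / sin φ₂ = 61.2 × sin 48° / sin 66°
V₂ = 61.2 × 0.7431/0.9135 = 49.8 km/h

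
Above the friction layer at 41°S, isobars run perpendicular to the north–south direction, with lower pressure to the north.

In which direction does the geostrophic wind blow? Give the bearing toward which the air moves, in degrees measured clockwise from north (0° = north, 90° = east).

270°

The pressure-gradient force points toward the north (bearing 000°).
Geostrophic balance: in the Southern Hemisphere the Coriolis force deflects motion to the left, so the geostrophic wind blows 90° to the left of the pressure-gradient force (low pressure on the right).
Rotating 000° by 90° counterclockwise gives 270° — the wind blows toward the west.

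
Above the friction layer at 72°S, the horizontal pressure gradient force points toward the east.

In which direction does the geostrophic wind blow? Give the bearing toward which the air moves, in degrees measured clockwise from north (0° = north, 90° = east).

The pressure-gradient force points toward the east (bearing 090°).
Geostrophic balance: in the Southern Hemisphere the Coriolis force deflects motion to the left, so the geostrophic wind blows 90° to the left of the pressure-gradient force (low pressure on the right).
Rotating 090° by 90° counterclockwise gives 000° — the wind blows toward the north.

000°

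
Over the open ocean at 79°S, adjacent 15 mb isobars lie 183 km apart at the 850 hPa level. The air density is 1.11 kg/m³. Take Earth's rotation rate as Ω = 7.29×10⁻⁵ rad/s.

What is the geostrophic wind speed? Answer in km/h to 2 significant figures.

190 km/h

Coriolis parameter at 79°S:
f = 2Ω sin φ = 2 × 7.29×10⁻⁵ × sin 79° = 1.43×10⁻⁴ s⁻¹
Pressure gradient: |∂P/∂n| = 1500 Pa / 183000 m = 8.20×10⁻³ Pa/m
Geostrophic balance (pressure-gradient force = Coriolis force):
V_g = (1/(fρ)) |∂P/∂n| = 8.20×10⁻³ / (1.43×10⁻⁴ × 1.11) = 51.6 m/s
Converting: 51.6 m/s × 3.6 = 190 km/h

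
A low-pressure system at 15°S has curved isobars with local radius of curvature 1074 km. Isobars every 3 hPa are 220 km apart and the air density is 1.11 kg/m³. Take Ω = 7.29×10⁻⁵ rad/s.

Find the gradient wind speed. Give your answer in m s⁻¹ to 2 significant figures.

Coriolis parameter at 15°S:
f = 2Ω sin φ = 2 × 7.29×10⁻⁵ × sin 15° = 3.77×10⁻⁵ s⁻¹
Pressure gradient: |∂P/∂n| = 300 Pa / 220000 m = 1.36×10⁻³ Pa/m
Geostrophic speed: V_g = |∂P/∂n|/(fρ) = 1.36×10⁻³/(3.77×10⁻⁵ × 1.11) = 32.6 m/s
Around a low, centrifugal force acts outward with Coriolis, so pressure-gradient force balances both:
(1/ρ)|∂P/∂n| = fV + V²/R  →  V² + fR·V − fR·V_g = 0
With fR = 3.77×10⁻⁵ × 1074×10³ m = 40.5 m/s:
V = [−fR + √((fR)² + 4 fR V_g)]/2 = [−40.5 + √(40.5² + 4×40.5×32.6)]/2 = 21.3 m/s
Subgeostrophic (V < V_g = 32.6 m/s), as expected around a low.

21 m s⁻¹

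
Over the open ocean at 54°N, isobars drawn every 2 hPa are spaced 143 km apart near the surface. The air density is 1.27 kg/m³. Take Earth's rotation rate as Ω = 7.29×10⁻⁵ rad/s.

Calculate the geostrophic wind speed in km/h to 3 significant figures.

Coriolis parameter at 54°N:
f = 2Ω sin φ = 2 × 7.29×10⁻⁵ × sin 54° = 1.18×10⁻⁴ s⁻¹
Pressure gradient: |∂P/∂n| = 200 Pa / 143000 m = 1.40×10⁻³ Pa/m
Geostrophic balance (pressure-gradient force = Coriolis force):
V_g = (1/(fρ)) |∂P/∂n| = 1.40×10⁻³ / (1.18×10⁻⁴ × 1.27) = 9.34 m/s
Converting: 9.34 m/s × 3.6 = 33.6 km/h

33.6 km/h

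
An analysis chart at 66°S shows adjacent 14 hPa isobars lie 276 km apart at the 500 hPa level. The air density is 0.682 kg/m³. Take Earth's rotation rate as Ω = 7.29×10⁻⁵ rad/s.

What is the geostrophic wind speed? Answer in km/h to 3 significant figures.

Coriolis parameter at 66°S:
f = 2Ω sin φ = 2 × 7.29×10⁻⁵ × sin 66° = 1.33×10⁻⁴ s⁻¹
Pressure gradient: |∂P/∂n| = 1400 Pa / 276000 m = 5.07×10⁻³ Pa/m
Geostrophic balance (pressure-gradient force = Coriolis force):
V_g = (1/(fρ)) |∂P/∂n| = 5.07×10⁻³ / (1.33×10⁻⁴ × 0.682) = 55.8 m/s
Converting: 55.8 m/s × 3.6 = 201 km/h

201 km/h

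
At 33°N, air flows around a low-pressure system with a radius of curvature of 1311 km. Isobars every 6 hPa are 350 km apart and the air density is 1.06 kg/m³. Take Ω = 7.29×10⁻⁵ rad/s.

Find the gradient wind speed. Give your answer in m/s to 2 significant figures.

17 m/s

Coriolis parameter at 33°N:
f = 2Ω sin φ = 2 × 7.29×10⁻⁵ × sin 33° = 7.94×10⁻⁵ s⁻¹
Pressure gradient: |∂P/∂n| = 600 Pa / 350000 m = 1.71×10⁻³ Pa/m
Geostrophic speed: V_g = |∂P/∂n|/(fρ) = 1.71×10⁻³/(7.94×10⁻⁵ × 1.06) = 20.4 m/s
Around a low, centrifugal force acts outward with Coriolis, so pressure-gradient force balances both:
(1/ρ)|∂P/∂n| = fV + V²/R  →  V² + fR·V − fR·V_g = 0
With fR = 7.94×10⁻⁵ × 1311×10³ m = 104 m/s:
V = [−fR + √((fR)² + 4 fR V_g)]/2 = [−104 + √(104² + 4×104×20.4)]/2 = 17.4 m/s
Subgeostrophic (V < V_g = 20.4 m/s), as expected around a low.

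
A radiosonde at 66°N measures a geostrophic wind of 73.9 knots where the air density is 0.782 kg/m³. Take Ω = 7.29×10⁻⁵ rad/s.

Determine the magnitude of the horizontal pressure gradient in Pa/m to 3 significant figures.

3.96×10⁻³ Pa/m

Coriolis parameter at 66°N:
f = 2Ω sin φ = 2 × 7.29×10⁻⁵ × sin 66° = 1.33×10⁻⁴ s⁻¹
Wind speed in SI: 73.9 knots = 38.0 m/s
Geostrophic balance rearranged: |∂P/∂n| = f ρ V_g
|∂P/∂n| = 1.33×10⁻⁴ × 0.782 × 38.0 = 3.96×10⁻³ Pa/m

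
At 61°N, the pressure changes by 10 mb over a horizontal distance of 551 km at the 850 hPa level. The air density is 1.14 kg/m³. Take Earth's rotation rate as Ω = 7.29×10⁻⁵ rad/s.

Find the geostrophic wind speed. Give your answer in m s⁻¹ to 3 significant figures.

Coriolis parameter at 61°N:
f = 2Ω sin φ = 2 × 7.29×10⁻⁵ × sin 61° = 1.28×10⁻⁴ s⁻¹
Pressure gradient: |∂P/∂n| = 1000 Pa / 551000 m = 1.81×10⁻³ Pa/m
Geostrophic balance (pressure-gradient force = Coriolis force):
V_g = (1/(fρ)) |∂P/∂n| = 1.81×10⁻³ / (1.28×10⁻⁴ × 1.14) = 12.5 m/s

12.5 m s⁻¹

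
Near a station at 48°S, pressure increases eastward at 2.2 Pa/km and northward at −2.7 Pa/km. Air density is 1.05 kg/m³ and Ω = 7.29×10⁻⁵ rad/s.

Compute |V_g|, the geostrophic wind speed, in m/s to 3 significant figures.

30.6 m/s

Coriolis parameter at 48°S:
f = 2Ω sin φ = 2 × 7.29×10⁻⁵ × sin 48° = 1.08×10⁻⁴ s⁻¹
In the Southern Hemisphere f is negative: f = −1.08×10⁻⁴ s⁻¹.
Component geostrophic relations (x east, y north):
u_g = −(1/(fρ)) ∂P/∂y,  v_g = (1/(fρ)) ∂P/∂x
u_g = −(−2.7×10⁻³)/(−1.08×10⁻⁴ × 1.05) = −23.7 m/s;  v_g = (2.2×10⁻³)/(−1.08×10⁻⁴ × 1.05) = −19.3 m/s
|V_g| = √(u_g² + v_g²) = 30.6 m/s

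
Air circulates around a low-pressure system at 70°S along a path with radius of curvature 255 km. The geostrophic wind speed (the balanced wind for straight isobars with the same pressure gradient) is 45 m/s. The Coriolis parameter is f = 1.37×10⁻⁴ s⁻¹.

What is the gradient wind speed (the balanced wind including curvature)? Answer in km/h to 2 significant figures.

93 km/h

Around a low, centrifugal force acts outward with Coriolis, so pressure-gradient force balances both:
(1/ρ)|∂P/∂n| = fV + V²/R  →  V² + fR·V − fR·V_g = 0
With fR = 1.37×10⁻⁴ × 255×10³ m = 34.9 m/s:
V = [−fR + √((fR)² + 4 fR V_g)]/2 = [−34.9 + √(34.9² + 4×34.9×45)]/2 = 25.9 m/s
Subgeostrophic (V < V_g = 45 m/s), as expected around a low.
Converting: 25.9 m/s × 3.6 = 93 km/h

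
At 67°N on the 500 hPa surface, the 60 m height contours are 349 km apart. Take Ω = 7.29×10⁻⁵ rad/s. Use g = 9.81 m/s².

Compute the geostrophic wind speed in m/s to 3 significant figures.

Coriolis parameter at 67°N:
f = 2Ω sin φ = 2 × 7.29×10⁻⁵ × sin 67° = 1.34×10⁻⁴ s⁻¹
Height gradient: |∂Z/∂n| = 60 m / 349000 m = 1.72×10⁻⁴
On a pressure surface, geostrophic balance gives V_g = (g/f)|∂Z/∂n|:
V_g = 9.81 × 1.72×10⁻⁴ / 1.34×10⁻⁴ = 12.6 m/s

12.6 m/s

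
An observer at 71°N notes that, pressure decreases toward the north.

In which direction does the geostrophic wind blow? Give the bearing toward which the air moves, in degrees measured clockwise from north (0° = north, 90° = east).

090°

The pressure-gradient force points toward the north (bearing 000°).
Geostrophic balance: in the Northern Hemisphere the Coriolis force deflects motion to the right, so the geostrophic wind blows 90° to the right of the pressure-gradient force (low pressure on the left).
Rotating 000° by 90° clockwise gives 090° — the wind blows toward the east.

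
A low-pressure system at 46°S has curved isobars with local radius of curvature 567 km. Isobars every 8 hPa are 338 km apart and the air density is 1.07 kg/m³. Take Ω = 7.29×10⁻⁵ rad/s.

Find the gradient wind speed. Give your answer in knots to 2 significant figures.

32 knots

Coriolis parameter at 46°S:
f = 2Ω sin φ = 2 × 7.29×10⁻⁵ × sin 46° = 1.05×10⁻⁴ s⁻¹
Pressure gradient: |∂P/∂n| = 800 Pa / 338000 m = 2.37×10⁻³ Pa/m
Geostrophic speed: V_g = |∂P/∂n|/(fρ) = 2.37×10⁻³/(1.05×10⁻⁴ × 1.07) = 21.1 m/s
Around a low, centrifugal force acts outward with Coriolis, so pressure-gradient force balances both:
(1/ρ)|∂P/∂n| = fV + V²/R  →  V² + fR·V − fR·V_g = 0
With fR = 1.05×10⁻⁴ × 567×10³ m = 59.5 m/s:
V = [−fR + √((fR)² + 4 fR V_g)]/2 = [−59.5 + √(59.5² + 4×59.5×21.1)]/2 = 16.5 m/s
Subgeostrophic (V < V_g = 21.1 m/s), as expected around a low.
Converting: 16.5 m/s × 1.944 = 32 knots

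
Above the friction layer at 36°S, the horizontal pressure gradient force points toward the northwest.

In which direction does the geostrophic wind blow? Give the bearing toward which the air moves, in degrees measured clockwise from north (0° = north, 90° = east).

225°

The pressure-gradient force points toward the northwest (bearing 315°).
Geostrophic balance: in the Southern Hemisphere the Coriolis force deflects motion to the left, so the geostrophic wind blows 90° to the left of the pressure-gradient force (low pressure on the right).
Rotating 315° by 90° counterclockwise gives 225° — the wind blows toward the southwest.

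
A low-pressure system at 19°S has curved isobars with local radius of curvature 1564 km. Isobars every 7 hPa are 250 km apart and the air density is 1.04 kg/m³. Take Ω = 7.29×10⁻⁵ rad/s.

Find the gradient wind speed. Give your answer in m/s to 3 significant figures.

Coriolis parameter at 19°S:
f = 2Ω sin φ = 2 × 7.29×10⁻⁵ × sin 19° = 4.75×10⁻⁵ s⁻¹
Pressure gradient: |∂P/∂n| = 700 Pa / 250000 m = 2.80×10⁻³ Pa/m
Geostrophic speed: V_g = |∂P/∂n|/(fρ) = 2.80×10⁻³/(4.75×10⁻⁵ × 1.04) = 56.7 m/s
Around a low, centrifugal force acts outward with Coriolis, so pressure-gradient force balances both:
(1/ρ)|∂P/∂n| = fV + V²/R  →  V² + fR·V − fR·V_g = 0
With fR = 4.75×10⁻⁵ × 1564×10³ m = 74.2 m/s:
V = [−fR + √((fR)² + 4 fR V_g)]/2 = [−74.2 + √(74.2² + 4×74.2×56.7)]/2 = 37.6 m/s
Subgeostrophic (V < V_g = 56.7 m/s), as expected around a low.

37.6 m/s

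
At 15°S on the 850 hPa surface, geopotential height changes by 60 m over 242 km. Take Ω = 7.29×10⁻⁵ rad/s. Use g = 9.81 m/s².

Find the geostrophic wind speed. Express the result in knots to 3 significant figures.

125 knots

Coriolis parameter at 15°S:
f = 2Ω sin φ = 2 × 7.29×10⁻⁵ × sin 15° = 3.77×10⁻⁵ s⁻¹
Height gradient: |∂Z/∂n| = 60 m / 242000 m = 2.48×10⁻⁴
On a pressure surface, geostrophic balance gives V_g = (g/f)|∂Z/∂n|:
V_g = 9.81 × 2.48×10⁻⁴ / 3.77×10⁻⁵ = 64.5 m/s
Converting: 64.5 m/s × 1.944 = 125 knots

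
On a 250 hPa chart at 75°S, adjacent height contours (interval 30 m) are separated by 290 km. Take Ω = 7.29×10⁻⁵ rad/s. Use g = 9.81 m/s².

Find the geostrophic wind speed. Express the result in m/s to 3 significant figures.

7.21 m/s

Coriolis parameter at 75°S:
f = 2Ω sin φ = 2 × 7.29×10⁻⁵ × sin 75° = 1.41×10⁻⁴ s⁻¹
Height gradient: |∂Z/∂n| = 30 m / 290000 m = 1.03×10⁻⁴
On a pressure surface, geostrophic balance gives V_g = (g/f)|∂Z/∂n|:
V_g = 9.81 × 1.03×10⁻⁴ / 1.41×10⁻⁴ = 7.21 m/s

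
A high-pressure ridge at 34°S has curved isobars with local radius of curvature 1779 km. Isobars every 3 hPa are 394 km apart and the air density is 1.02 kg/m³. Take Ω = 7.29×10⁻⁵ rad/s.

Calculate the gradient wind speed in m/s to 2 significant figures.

9.8 m/s

Coriolis parameter at 34°S:
f = 2Ω sin φ = 2 × 7.29×10⁻⁵ × sin 34° = 8.15×10⁻⁵ s⁻¹
Pressure gradient: |∂P/∂n| = 300 Pa / 394000 m = 7.61×10⁻⁴ Pa/m
Geostrophic speed: V_g = |∂P/∂n|/(fρ) = 7.61×10⁻⁴/(8.15×10⁻⁵ × 1.02) = 9.16 m/s
Around a high, pressure-gradient force acts outward with centrifugal, so Coriolis balances both:
fV = (1/ρ)|∂P/∂n| + V²/R  →  V² − fR·V + fR·V_g = 0
With fR = 8.15×10⁻⁵ × 1779×10³ m = 145 m/s:
V = [fR − √((fR)² − 4 fR V_g)]/2 = [145 − √(145² − 4×145×9.16)]/2 = 9.82 m/s
Supergeostrophic (V > V_g = 9.16 m/s), as expected around a high.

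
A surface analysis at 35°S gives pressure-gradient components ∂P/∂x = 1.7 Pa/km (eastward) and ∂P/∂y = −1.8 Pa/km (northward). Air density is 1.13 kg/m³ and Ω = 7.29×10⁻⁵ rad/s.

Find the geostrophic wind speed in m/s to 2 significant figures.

Coriolis parameter at 35°S:
f = 2Ω sin φ = 2 × 7.29×10⁻⁵ × sin 35° = 8.36×10⁻⁵ s⁻¹
In the Southern Hemisphere f is negative: f = −8.36×10⁻⁵ s⁻¹.
Component geostrophic relations (x east, y north):
u_g = −(1/(fρ)) ∂P/∂y,  v_g = (1/(fρ)) ∂P/∂x
u_g = −(−1.8×10⁻³)/(−8.36×10⁻⁵ × 1.13) = −19.0 m/s;  v_g = (1.7×10⁻³)/(−8.36×10⁻⁵ × 1.13) = −18.0 m/s
|V_g| = √(u_g² + v_g²) = 26.2 m/s

26 m/s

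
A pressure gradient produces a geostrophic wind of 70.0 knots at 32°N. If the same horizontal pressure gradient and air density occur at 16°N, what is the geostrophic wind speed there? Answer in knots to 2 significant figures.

130 knots

With the same pressure gradient and density, V_g ∝ 1/f ∝ 1/sin φ.
V₂ = V₁ · sin φ₁ / sin φ₂ = 70.0 × sin 32° / sin 16°
V₂ = 70.0 × 0.5299/0.2756 = 130 knots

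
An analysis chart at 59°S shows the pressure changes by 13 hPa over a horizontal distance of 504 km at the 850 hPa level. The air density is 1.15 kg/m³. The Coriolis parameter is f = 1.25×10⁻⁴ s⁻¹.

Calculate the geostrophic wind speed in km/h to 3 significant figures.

Pressure gradient: |∂P/∂n| = 1300 Pa / 504000 m = 2.58×10⁻³ Pa/m
Geostrophic balance (pressure-gradient force = Coriolis force):
V_g = (1/(fρ)) |∂P/∂n| = 2.58×10⁻³ / (1.25×10⁻⁴ × 1.15) = 17.9 m/s
Converting: 17.9 m/s × 3.6 = 64.6 km/h

64.6 km/h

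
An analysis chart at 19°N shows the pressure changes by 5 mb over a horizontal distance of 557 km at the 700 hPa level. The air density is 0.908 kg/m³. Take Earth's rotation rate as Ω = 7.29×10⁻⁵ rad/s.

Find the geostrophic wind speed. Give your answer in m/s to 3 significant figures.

Coriolis parameter at 19°N:
f = 2Ω sin φ = 2 × 7.29×10⁻⁵ × sin 19° = 4.75×10⁻⁵ s⁻¹
Pressure gradient: |∂P/∂n| = 500 Pa / 557000 m = 8.98×10⁻⁴ Pa/m
Geostrophic balance (pressure-gradient force = Coriolis force):
V_g = (1/(fρ)) |∂P/∂n| = 8.98×10⁻⁴ / (4.75×10⁻⁵ × 0.908) = 20.8 m/s

20.8 m/s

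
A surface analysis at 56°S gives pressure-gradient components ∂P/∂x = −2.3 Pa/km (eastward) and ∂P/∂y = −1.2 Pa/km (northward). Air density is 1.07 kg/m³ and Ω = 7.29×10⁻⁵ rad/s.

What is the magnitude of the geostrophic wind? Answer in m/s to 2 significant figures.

Coriolis parameter at 56°S:
f = 2Ω sin φ = 2 × 7.29×10⁻⁵ × sin 56° = 1.21×10⁻⁴ s⁻¹
In the Southern Hemisphere f is negative: f = −1.21×10⁻⁴ s⁻¹.
Component geostrophic relations (x east, y north):
u_g = −(1/(fρ)) ∂P/∂y,  v_g = (1/(fρ)) ∂P/∂x
u_g = −(−1.2×10⁻³)/(−1.21×10⁻⁴ × 1.07) = −9.28 m/s;  v_g = (−2.3×10⁻³)/(−1.21×10⁻⁴ × 1.07) = 17.8 m/s
|V_g| = √(u_g² + v_g²) = 20.1 m/s

20 m/s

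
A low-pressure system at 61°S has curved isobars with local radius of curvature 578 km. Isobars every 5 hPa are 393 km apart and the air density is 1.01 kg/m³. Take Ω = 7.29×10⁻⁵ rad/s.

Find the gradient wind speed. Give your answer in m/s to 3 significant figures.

8.82 m/s

Coriolis parameter at 61°S:
f = 2Ω sin φ = 2 × 7.29×10⁻⁵ × sin 61° = 1.28×10⁻⁴ s⁻¹
Pressure gradient: |∂P/∂n| = 500 Pa / 393000 m = 1.27×10⁻³ Pa/m
Geostrophic speed: V_g = |∂P/∂n|/(fρ) = 1.27×10⁻³/(1.28×10⁻⁴ × 1.01) = 9.88 m/s
Around a low, centrifugal force acts outward with Coriolis, so pressure-gradient force balances both:
(1/ρ)|∂P/∂n| = fV + V²/R  →  V² + fR·V − fR·V_g = 0
With fR = 1.28×10⁻⁴ × 578×10³ m = 73.7 m/s:
V = [−fR + √((fR)² + 4 fR V_g)]/2 = [−73.7 + √(73.7² + 4×73.7×9.88)]/2 = 8.82 m/s
Subgeostrophic (V < V_g = 9.88 m/s), as expected around a low.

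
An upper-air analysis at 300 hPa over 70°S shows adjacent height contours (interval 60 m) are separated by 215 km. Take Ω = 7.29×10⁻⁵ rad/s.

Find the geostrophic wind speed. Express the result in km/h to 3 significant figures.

Coriolis parameter at 70°S:
f = 2Ω sin φ = 2 × 7.29×10⁻⁵ × sin 70° = 1.37×10⁻⁴ s⁻¹
Height gradient: |∂Z/∂n| = 60 m / 215000 m = 2.79×10⁻⁴
On a pressure surface, geostrophic balance gives V_g = (g/f)|∂Z/∂n|:
V_g = 9.81 × 2.79×10⁻⁴ / 1.37×10⁻⁴ = 20.0 m/s
Converting: 20.0 m/s × 3.6 = 71.9 km/h

71.9 km/h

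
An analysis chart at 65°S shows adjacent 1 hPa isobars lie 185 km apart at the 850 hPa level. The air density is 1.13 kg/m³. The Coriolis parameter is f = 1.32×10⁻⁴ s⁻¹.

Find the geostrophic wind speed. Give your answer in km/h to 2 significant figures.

13 km/h

Pressure gradient: |∂P/∂n| = 100 Pa / 185000 m = 5.41×10⁻⁴ Pa/m
Geostrophic balance (pressure-gradient force = Coriolis force):
V_g = (1/(fρ)) |∂P/∂n| = 5.41×10⁻⁴ / (1.32×10⁻⁴ × 1.13) = 3.62 m/s
Converting: 3.62 m/s × 3.6 = 13 km/h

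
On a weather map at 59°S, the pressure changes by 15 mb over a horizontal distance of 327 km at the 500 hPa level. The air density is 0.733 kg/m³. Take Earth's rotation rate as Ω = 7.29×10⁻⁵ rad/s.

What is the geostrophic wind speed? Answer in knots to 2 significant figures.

Coriolis parameter at 59°S:
f = 2Ω sin φ = 2 × 7.29×10⁻⁵ × sin 59° = 1.25×10⁻⁴ s⁻¹
Pressure gradient: |∂P/∂n| = 1500 Pa / 327000 m = 4.59×10⁻³ Pa/m
Geostrophic balance (pressure-gradient force = Coriolis force):
V_g = (1/(fρ)) |∂P/∂n| = 4.59×10⁻³ / (1.25×10⁻⁴ × 0.733) = 50.1 m/s
Converting: 50.1 m/s × 1.944 = 97 knots

97 knots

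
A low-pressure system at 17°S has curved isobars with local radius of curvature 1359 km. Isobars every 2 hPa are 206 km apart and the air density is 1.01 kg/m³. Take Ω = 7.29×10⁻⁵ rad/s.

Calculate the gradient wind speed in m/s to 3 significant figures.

Coriolis parameter at 17°S:
f = 2Ω sin φ = 2 × 7.29×10⁻⁵ × sin 17° = 4.26×10⁻⁵ s⁻¹
Pressure gradient: |∂P/∂n| = 200 Pa / 206000 m = 9.71×10⁻⁴ Pa/m
Geostrophic speed: V_g = |∂P/∂n|/(fρ) = 9.71×10⁻⁴/(4.26×10⁻⁵ × 1.01) = 22.6 m/s
Around a low, centrifugal force acts outward with Coriolis, so pressure-gradient force balances both:
(1/ρ)|∂P/∂n| = fV + V²/R  →  V² + fR·V − fR·V_g = 0
With fR = 4.26×10⁻⁵ × 1359×10³ m = 57.9 m/s:
V = [−fR + √((fR)² + 4 fR V_g)]/2 = [−57.9 + √(57.9² + 4×57.9×22.6)]/2 = 17.4 m/s
Subgeostrophic (V < V_g = 22.6 m/s), as expected around a low.

17.4 m/s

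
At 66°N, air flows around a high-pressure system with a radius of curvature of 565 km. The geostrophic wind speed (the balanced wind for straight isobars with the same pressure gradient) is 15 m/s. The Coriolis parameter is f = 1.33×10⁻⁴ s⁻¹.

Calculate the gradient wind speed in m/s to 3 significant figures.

Around a high, pressure-gradient force acts outward with centrifugal, so Coriolis balances both:
fV = (1/ρ)|∂P/∂n| + V²/R  →  V² − fR·V + fR·V_g = 0
With fR = 1.33×10⁻⁴ × 565×10³ m = 75.1 m/s:
V = [fR − √((fR)² − 4 fR V_g)]/2 = [75.1 − √(75.1² − 4×75.1×15)]/2 = 20.7 m/s
Supergeostrophic (V > V_g = 15 m/s), as expected around a high.

20.7 m/s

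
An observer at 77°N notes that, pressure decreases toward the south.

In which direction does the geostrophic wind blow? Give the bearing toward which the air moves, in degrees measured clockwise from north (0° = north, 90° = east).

270°

The pressure-gradient force points toward the south (bearing 180°).
Geostrophic balance: in the Northern Hemisphere the Coriolis force deflects motion to the right, so the geostrophic wind blows 90° to the right of the pressure-gradient force (low pressure on the left).
Rotating 180° by 90° clockwise gives 270° — the wind blows toward the west.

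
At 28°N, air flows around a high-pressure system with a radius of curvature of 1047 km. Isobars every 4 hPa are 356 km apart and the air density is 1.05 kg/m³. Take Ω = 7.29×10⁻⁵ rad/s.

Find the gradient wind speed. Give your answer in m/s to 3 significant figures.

23.0 m/s

Coriolis parameter at 28°N:
f = 2Ω sin φ = 2 × 7.29×10⁻⁵ × sin 28° = 6.84×10⁻⁵ s⁻¹
Pressure gradient: |∂P/∂n| = 400 Pa / 356000 m = 1.12×10⁻³ Pa/m
Geostrophic speed: V_g = |∂P/∂n|/(fρ) = 1.12×10⁻³/(6.84×10⁻⁵ × 1.05) = 15.6 m/s
Around a high, pressure-gradient force acts outward with centrifugal, so Coriolis balances both:
fV = (1/ρ)|∂P/∂n| + V²/R  →  V² − fR·V + fR·V_g = 0
With fR = 6.84×10⁻⁵ × 1047×10³ m = 71.7 m/s:
V = [fR − √((fR)² − 4 fR V_g)]/2 = [71.7 − √(71.7² − 4×71.7×15.6)]/2 = 23 m/s
Supergeostrophic (V > V_g = 15.6 m/s), as expected around a high.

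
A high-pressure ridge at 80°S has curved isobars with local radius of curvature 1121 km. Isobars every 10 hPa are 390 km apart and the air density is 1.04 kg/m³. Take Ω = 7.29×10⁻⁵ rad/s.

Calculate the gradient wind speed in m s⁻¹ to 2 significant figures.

20 m s⁻¹

Coriolis parameter at 80°S:
f = 2Ω sin φ = 2 × 7.29×10⁻⁵ × sin 80° = 1.44×10⁻⁴ s⁻¹
Pressure gradient: |∂P/∂n| = 1000 Pa / 390000 m = 2.56×10⁻³ Pa/m
Geostrophic speed: V_g = |∂P/∂n|/(fρ) = 2.56×10⁻³/(1.44×10⁻⁴ × 1.04) = 17.2 m/s
Around a high, pressure-gradient force acts outward with centrifugal, so Coriolis balances both:
fV = (1/ρ)|∂P/∂n| + V²/R  →  V² − fR·V + fR·V_g = 0
With fR = 1.44×10⁻⁴ × 1121×10³ m = 161 m/s:
V = [fR − √((fR)² − 4 fR V_g)]/2 = [161 − √(161² − 4×161×17.2)]/2 = 19.5 m/s
Supergeostrophic (V > V_g = 17.2 m/s), as expected around a high.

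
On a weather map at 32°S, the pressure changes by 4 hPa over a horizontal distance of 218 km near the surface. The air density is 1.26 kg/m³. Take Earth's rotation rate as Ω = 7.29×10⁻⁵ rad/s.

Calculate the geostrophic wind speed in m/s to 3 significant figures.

18.8 m/s

Coriolis parameter at 32°S:
f = 2Ω sin φ = 2 × 7.29×10⁻⁵ × sin 32° = 7.73×10⁻⁵ s⁻¹
Pressure gradient: |∂P/∂n| = 400 Pa / 218000 m = 1.83×10⁻³ Pa/m
Geostrophic balance (pressure-gradient force = Coriolis force):
V_g = (1/(fρ)) |∂P/∂n| = 1.83×10⁻³ / (7.73×10⁻⁵ × 1.26) = 18.8 m/s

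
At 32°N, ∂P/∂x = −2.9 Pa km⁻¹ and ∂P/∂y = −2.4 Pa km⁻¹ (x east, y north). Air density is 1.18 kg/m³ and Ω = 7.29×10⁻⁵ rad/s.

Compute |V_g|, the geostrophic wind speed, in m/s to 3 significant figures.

41.3 m/s

Coriolis parameter at 32°N:
f = 2Ω sin φ = 2 × 7.29×10⁻⁵ × sin 32° = 7.73×10⁻⁵ s⁻¹
Component geostrophic relations (x east, y north):
u_g = −(1/(fρ)) ∂P/∂y,  v_g = (1/(fρ)) ∂P/∂x
u_g = −(−2.4×10⁻³)/(7.73×10⁻⁵ × 1.18) = 26.3 m/s;  v_g = (−2.9×10⁻³)/(7.73×10⁻⁵ × 1.18) = −31.8 m/s
|V_g| = √(u_g² + v_g²) = 41.3 m/s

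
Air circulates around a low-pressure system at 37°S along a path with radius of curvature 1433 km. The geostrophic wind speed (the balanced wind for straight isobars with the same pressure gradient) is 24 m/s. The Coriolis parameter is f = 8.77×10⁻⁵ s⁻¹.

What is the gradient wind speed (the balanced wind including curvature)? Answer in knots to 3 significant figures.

Around a low, centrifugal force acts outward with Coriolis, so pressure-gradient force balances both:
(1/ρ)|∂P/∂n| = fV + V²/R  →  V² + fR·V − fR·V_g = 0
With fR = 8.77×10⁻⁵ × 1433×10³ m = 126 m/s:
V = [−fR + √((fR)² + 4 fR V_g)]/2 = [−126 + √(126² + 4×126×24)]/2 = 20.6 m/s
Subgeostrophic (V < V_g = 24 m/s), as expected around a low.
Converting: 20.6 m/s × 1.944 = 40.1 knots

40.1 knots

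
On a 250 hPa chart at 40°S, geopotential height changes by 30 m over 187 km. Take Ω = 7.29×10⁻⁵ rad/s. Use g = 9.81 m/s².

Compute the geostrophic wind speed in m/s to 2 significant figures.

Coriolis parameter at 40°S:
f = 2Ω sin φ = 2 × 7.29×10⁻⁵ × sin 40° = 9.37×10⁻⁵ s⁻¹
Height gradient: |∂Z/∂n| = 30 m / 187000 m = 1.60×10⁻⁴
On a pressure surface, geostrophic balance gives V_g = (g/f)|∂Z/∂n|:
V_g = 9.81 × 1.60×10⁻⁴ / 9.37×10⁻⁵ = 16.8 m/s

17 m/s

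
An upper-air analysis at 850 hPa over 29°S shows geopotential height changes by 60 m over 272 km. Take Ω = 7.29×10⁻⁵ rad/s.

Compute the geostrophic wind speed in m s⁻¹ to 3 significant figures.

Coriolis parameter at 29°S:
f = 2Ω sin φ = 2 × 7.29×10⁻⁵ × sin 29° = 7.07×10⁻⁵ s⁻¹
Height gradient: |∂Z/∂n| = 60 m / 272000 m = 2.21×10⁻⁴
On a pressure surface, geostrophic balance gives V_g = (g/f)|∂Z/∂n|:
V_g = 9.81 × 2.21×10⁻⁴ / 7.07×10⁻⁵ = 30.6 m/s

30.6 m s⁻¹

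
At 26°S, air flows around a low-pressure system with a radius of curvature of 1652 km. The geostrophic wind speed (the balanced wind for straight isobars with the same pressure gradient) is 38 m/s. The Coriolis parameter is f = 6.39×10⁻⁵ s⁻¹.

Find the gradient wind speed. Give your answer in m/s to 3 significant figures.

Around a low, centrifugal force acts outward with Coriolis, so pressure-gradient force balances both:
(1/ρ)|∂P/∂n| = fV + V²/R  →  V² + fR·V − fR·V_g = 0
With fR = 6.39×10⁻⁵ × 1652×10³ m = 106 m/s:
V = [−fR + √((fR)² + 4 fR V_g)]/2 = [−106 + √(106² + 4×106×38)]/2 = 29.7 m/s
Subgeostrophic (V < V_g = 38 m/s), as expected around a low.

29.7 m/s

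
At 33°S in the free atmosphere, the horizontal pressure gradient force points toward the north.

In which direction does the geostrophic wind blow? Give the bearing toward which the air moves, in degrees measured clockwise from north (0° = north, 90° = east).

270°

The pressure-gradient force points toward the north (bearing 000°).
Geostrophic balance: in the Southern Hemisphere the Coriolis force deflects motion to the left, so the geostrophic wind blows 90° to the left of the pressure-gradient force (low pressure on the right).
Rotating 000° by 90° counterclockwise gives 270° — the wind blows toward the west.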